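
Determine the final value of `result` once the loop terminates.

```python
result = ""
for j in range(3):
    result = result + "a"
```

Let's trace through this code step by step.

Initialize: result = ''
Entering loop: for j in range(3):
After iteration 1: j = 0, result = 'a'
After iteration 2: j = 1, result = 'aa'
After iteration 3: j = 2, result = 'aaa'
Loop ends.

Final answer: 'aaa'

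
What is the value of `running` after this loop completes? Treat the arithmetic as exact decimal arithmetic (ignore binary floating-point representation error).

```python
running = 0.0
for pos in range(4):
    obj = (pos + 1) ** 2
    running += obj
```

Let's trace through this code step by step.

Initialize: running = 0.0
Entering loop: for pos in range(4):
After iteration 1: pos = 0, running = 1.0, obj = 1
After iteration 2: pos = 1, running = 5.0, obj = 4
After iteration 3: pos = 2, running = 14.0, obj = 9
After iteration 4: pos = 3, running = 30.0, obj = 16
Loop ends.

Final answer: 30.0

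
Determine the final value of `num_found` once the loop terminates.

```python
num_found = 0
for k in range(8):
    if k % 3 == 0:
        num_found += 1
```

Let's trace through this code step by step.

Initialize: num_found = 0
Entering loop: for k in range(8):
After iteration 1: k = 0, num_found = 1
After iteration 2: k = 1, num_found = 1
After iteration 3: k = 2, num_found = 1
After iteration 4: k = 3, num_found = 2
After iteration 5: k = 4, num_found = 2
After iteration 6: k = 5, num_found = 2
After iteration 7: k = 6, num_found = 3
After iteration 8: k = 7, num_found = 3
Loop ends.

Final answer: 3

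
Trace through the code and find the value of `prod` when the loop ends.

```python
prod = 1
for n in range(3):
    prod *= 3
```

Let's trace through this code step by step.

Initialize: prod = 1
Entering loop: for n in range(3):
After iteration 1: n = 0, prod = 3
After iteration 2: n = 1, prod = 9
After iteration 3: n = 2, prod = 27
Loop ends.

Final answer: 27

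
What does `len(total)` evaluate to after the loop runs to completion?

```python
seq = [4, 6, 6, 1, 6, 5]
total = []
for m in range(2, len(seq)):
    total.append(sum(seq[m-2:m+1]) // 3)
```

Let's trace through this code step by step.

Initialize: seq = [4, 6, 6, 1, 6, 5]
Initialize: total = []
Entering loop: for m in range(2, len(seq)):
After iteration 1: m = 2, total = [5]
After iteration 2: m = 3, total = [5, 4]
After iteration 3: m = 4, total = [5, 4, 4]
After iteration 4: m = 5, total = [5, 4, 4, 4]
Loop ends.
len(total) = 4

Final answer: 4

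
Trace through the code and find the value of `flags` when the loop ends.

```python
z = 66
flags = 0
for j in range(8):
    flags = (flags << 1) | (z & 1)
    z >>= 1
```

Let's trace through this code step by step.

Initialize: z = 66
Initialize: flags = 0
Entering loop: for j in range(8):
After iteration 1: j = 0, z = 33, flags = 0
After iteration 2: j = 1, z = 16, flags = 1
After iteration 3: j = 2, z = 8, flags = 2
After iteration 4: j = 3, z = 4, flags = 4
After iteration 5: j = 4, z = 2, flags = 8
After iteration 6: j = 5, z = 1, flags = 16
After iteration 7: j = 6, z = 0, flags = 33
After iteration 8: j = 7, z = 0, flags = 66
Loop ends.

Final answer: 66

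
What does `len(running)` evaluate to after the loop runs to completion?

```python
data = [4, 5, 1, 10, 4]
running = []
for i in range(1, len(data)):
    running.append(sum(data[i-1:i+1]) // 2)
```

Let's trace through this code step by step.

Initialize: data = [4, 5, 1, 10, 4]
Initialize: running = []
Entering loop: for i in range(1, len(data)):
After iteration 1: i = 1, running = [4]
After iteration 2: i = 2, running = [4, 3]
After iteration 3: i = 3, running = [4, 3, 5]
After iteration 4: i = 4, running = [4, 3, 5, 7]
Loop ends.
len(running) = 4

Final answer: 4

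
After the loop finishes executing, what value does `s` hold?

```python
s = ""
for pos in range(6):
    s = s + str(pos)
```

Let's trace through this code step by step.

Initialize: s = ''
Entering loop: for pos in range(6):
After iteration 1: pos = 0, s = '0'
After iteration 2: pos = 1, s = '01'
After iteration 3: pos = 2, s = '012'
After iteration 4: pos = 3, s = '0123'
After iteration 5: pos = 4, s = '01234'
After iteration 6: pos = 5, s = '012345'
Loop ends.

Final answer: '012345'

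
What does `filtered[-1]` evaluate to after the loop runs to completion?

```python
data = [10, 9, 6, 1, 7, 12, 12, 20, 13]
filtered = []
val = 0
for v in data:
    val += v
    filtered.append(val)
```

Let's trace through this code step by step.

Initialize: data = [10, 9, 6, 1, 7, 12, 12, 20, 13]
Initialize: filtered = []
Initialize: val = 0
Entering loop: for v in data:
After iteration 1: v = 10, filtered = [10], val = 10
After iteration 2: v = 9, filtered = [10, 19], val = 19
After iteration 3: v = 6, filtered = [10, 19, 25], val = 25
After iteration 4: v = 1, filtered = [10, 19, 25, 26], val = 26
After iteration 5: v = 7, filtered = [10, 19, 25, 26, 33], val = 33
After iteration 6: v = 12, filtered = [10, 19, 25, 26, 33, 45], val = 45
After iteration 7: v = 12, filtered = [10, 19, 25, 26, 33, 45, 57], val = 57
After iteration 8: v = 20, filtered = [10, 19, 25, 26, 33, 45, 57, 77], val = 77
After iteration 9: v = 13, filtered = [10, 19, 25, 26, 33, 45, 57, 77, 90], val = 90
Loop ends.
filtered[-1] = 90

Final answer: 90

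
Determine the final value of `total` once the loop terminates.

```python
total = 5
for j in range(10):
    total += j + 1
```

Let's trace through this code step by step.

Initialize: total = 5
Entering loop: for j in range(10):
After iteration 1: j = 0, total = 6
After iteration 2: j = 1, total = 8
After iteration 3: j = 2, total = 11
After iteration 4: j = 3, total = 15
After iteration 5: j = 4, total = 20
After iteration 6: j = 5, total = 26
After iteration 7: j = 6, total = 33
After iteration 8: j = 7, total = 41
After iteration 9: j = 8, total = 50
After iteration 10: j = 9, total = 60
Loop ends.

Final answer: 60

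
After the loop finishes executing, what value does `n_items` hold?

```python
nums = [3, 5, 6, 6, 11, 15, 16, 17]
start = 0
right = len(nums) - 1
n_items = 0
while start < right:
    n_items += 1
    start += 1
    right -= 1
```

Let's trace through this code step by step.

Initialize: nums = [3, 5, 6, 6, 11, 15, 16, 17]
Initialize: start = 0
Initialize: right = 7
Initialize: n_items = 0
Entering loop: while start < right:
After iteration 1: start = 1, right = 6, n_items = 1
After iteration 2: start = 2, right = 5, n_items = 2
After iteration 3: start = 3, right = 4, n_items = 3
After iteration 4: start = 4, right = 3, n_items = 4
Loop ends.

Final answer: 4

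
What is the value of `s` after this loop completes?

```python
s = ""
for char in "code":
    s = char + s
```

Let's trace through this code step by step.

Initialize: s = ''
Entering loop: for char in "code":
After iteration 1: char = 'c', s = 'c'
After iteration 2: char = 'o', s = 'oc'
After iteration 3: char = 'd', s = 'doc'
After iteration 4: char = 'e', s = 'edoc'
Loop ends.

Final answer: 'edoc'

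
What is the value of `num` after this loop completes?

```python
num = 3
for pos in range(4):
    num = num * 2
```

Let's trace through this code step by step.

Initialize: num = 3
Entering loop: for pos in range(4):
After iteration 1: pos = 0, num = 6
After iteration 2: pos = 1, num = 12
After iteration 3: pos = 2, num = 24
After iteration 4: pos = 3, num = 48
Loop ends.

Final answer: 48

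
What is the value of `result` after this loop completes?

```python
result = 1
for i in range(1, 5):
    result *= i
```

Let's trace through this code step by step.

Initialize: result = 1
Entering loop: for i in range(1, 5):
After iteration 1: i = 1, result = 1
After iteration 2: i = 2, result = 2
After iteration 3: i = 3, result = 6
After iteration 4: i = 4, result = 24
Loop ends.

Final answer: 24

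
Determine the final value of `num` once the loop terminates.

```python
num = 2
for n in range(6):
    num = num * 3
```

Let's trace through this code step by step.

Initialize: num = 2
Entering loop: for n in range(6):
After iteration 1: n = 0, num = 6
After iteration 2: n = 1, num = 18
After iteration 3: n = 2, num = 54
After iteration 4: n = 3, num = 162
After iteration 5: n = 4, num = 486
After iteration 6: n = 5, num = 1458
Loop ends.

Final answer: 1458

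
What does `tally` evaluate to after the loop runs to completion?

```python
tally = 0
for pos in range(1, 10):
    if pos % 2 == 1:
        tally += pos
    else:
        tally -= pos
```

Let's trace through this code step by step.

Initialize: tally = 0
Entering loop: for pos in range(1, 10):
After iteration 1: pos = 1, tally = 1
After iteration 2: pos = 2, tally = -1
After iteration 3: pos = 3, tally = 2
After iteration 4: pos = 4, tally = -2
After iteration 5: pos = 5, tally = 3
After iteration 6: pos = 6, tally = -3
After iteration 7: pos = 7, tally = 4
After iteration 8: pos = 8, tally = -4
After iteration 9: pos = 9, tally = 5
Loop ends.

Final answer: 5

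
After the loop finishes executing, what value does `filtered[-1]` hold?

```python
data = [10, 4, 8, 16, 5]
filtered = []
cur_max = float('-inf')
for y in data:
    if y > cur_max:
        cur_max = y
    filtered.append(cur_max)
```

Let's trace through this code step by step.

Initialize: data = [10, 4, 8, 16, 5]
Initialize: filtered = []
Initialize: cur_max = -inf
Entering loop: for y in data:
After iteration 1: y = 10, filtered = [10], cur_max = 10
After iteration 2: y = 4, filtered = [10, 10], cur_max = 10
After iteration 3: y = 8, filtered = [10, 10, 10], cur_max = 10
After iteration 4: y = 16, filtered = [10, 10, 10, 16], cur_max = 16
After iteration 5: y = 5, filtered = [10, 10, 10, 16, 16], cur_max = 16
Loop ends.
filtered[-1] = 16

Final answer: 16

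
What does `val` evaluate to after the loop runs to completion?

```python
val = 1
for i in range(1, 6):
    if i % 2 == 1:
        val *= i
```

Let's trace through this code step by step.

Initialize: val = 1
Entering loop: for i in range(1, 6):
After iteration 1: i = 1, val = 1
After iteration 2: i = 2, val = 1
After iteration 3: i = 3, val = 3
After iteration 4: i = 4, val = 3
After iteration 5: i = 5, val = 15
Loop ends.

Final answer: 15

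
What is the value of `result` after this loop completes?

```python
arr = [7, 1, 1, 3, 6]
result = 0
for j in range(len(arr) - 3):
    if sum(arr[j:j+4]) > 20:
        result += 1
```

Let's trace through this code step by step.

Initialize: arr = [7, 1, 1, 3, 6]
Initialize: result = 0
Entering loop: for j in range(len(arr) - 3):
After iteration 1: j = 0, result = 0
After iteration 2: j = 1, result = 0
Loop ends.

Final answer: 0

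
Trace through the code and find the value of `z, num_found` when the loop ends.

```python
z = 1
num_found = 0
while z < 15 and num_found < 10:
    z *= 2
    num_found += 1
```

Let's trace through this code step by step.

Initialize: z = 1
Initialize: num_found = 0
Entering loop: while z < 15 and num_found < 10:
After iteration 1: z = 2, num_found = 1
After iteration 2: z = 4, num_found = 2
After iteration 3: z = 8, num_found = 3
After iteration 4: z = 16, num_found = 4
Loop ends.

Final answer: 16, 4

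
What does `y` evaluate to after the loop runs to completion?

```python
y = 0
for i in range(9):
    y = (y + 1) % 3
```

Let's trace through this code step by step.

Initialize: y = 0
Entering loop: for i in range(9):
After iteration 1: i = 0, y = 1
After iteration 2: i = 1, y = 2
After iteration 3: i = 2, y = 0
After iteration 4: i = 3, y = 1
After iteration 5: i = 4, y = 2
After iteration 6: i = 5, y = 0
After iteration 7: i = 6, y = 1
After iteration 8: i = 7, y = 2
After iteration 9: i = 8, y = 0
Loop ends.

Final answer: 0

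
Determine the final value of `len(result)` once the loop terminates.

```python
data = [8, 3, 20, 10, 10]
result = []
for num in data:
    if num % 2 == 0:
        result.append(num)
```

Let's trace through this code step by step.

Initialize: data = [8, 3, 20, 10, 10]
Initialize: result = []
Entering loop: for num in data:
After iteration 1: num = 8, result = [8]
After iteration 2: num = 3, result = [8]
After iteration 3: num = 20, result = [8, 20]
After iteration 4: num = 10, result = [8, 20, 10]
After iteration 5: num = 10, result = [8, 20, 10, 10]
Loop ends.
len(result) = 4

Final answer: 4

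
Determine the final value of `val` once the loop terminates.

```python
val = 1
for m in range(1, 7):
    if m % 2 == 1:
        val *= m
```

Let's trace through this code step by step.

Initialize: val = 1
Entering loop: for m in range(1, 7):
After iteration 1: m = 1, val = 1
After iteration 2: m = 2, val = 1
After iteration 3: m = 3, val = 3
After iteration 4: m = 4, val = 3
After iteration 5: m = 5, val = 15
After iteration 6: m = 6, val = 15
Loop ends.

Final answer: 15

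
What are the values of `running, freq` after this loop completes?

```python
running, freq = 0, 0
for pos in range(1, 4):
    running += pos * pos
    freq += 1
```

Let's trace through this code step by step.

Initialize: running = 0
Initialize: freq = 0
Entering loop: for pos in range(1, 4):
After iteration 1: pos = 1, running = 1, freq = 1
After iteration 2: pos = 2, running = 5, freq = 2
After iteration 3: pos = 3, running = 14, freq = 3
Loop ends.

Final answer: 14, 3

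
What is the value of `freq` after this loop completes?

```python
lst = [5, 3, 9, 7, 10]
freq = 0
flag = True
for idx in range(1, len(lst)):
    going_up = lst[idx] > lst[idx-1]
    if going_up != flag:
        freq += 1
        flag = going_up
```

Let's trace through this code step by step.

Initialize: lst = [5, 3, 9, 7, 10]
Initialize: freq = 0
Initialize: flag = True
Entering loop: for idx in range(1, len(lst)):
After iteration 1: idx = 1, freq = 1, flag = False, going_up = False
After iteration 2: idx = 2, freq = 2, flag = True, going_up = True
After iteration 3: idx = 3, freq = 3, flag = False, going_up = False
After iteration 4: idx = 4, freq = 4, flag = True, going_up = True
Loop ends.

Final answer: 4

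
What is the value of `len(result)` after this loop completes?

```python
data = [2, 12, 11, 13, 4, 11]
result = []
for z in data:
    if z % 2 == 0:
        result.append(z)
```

Let's trace through this code step by step.

Initialize: data = [2, 12, 11, 13, 4, 11]
Initialize: result = []
Entering loop: for z in data:
After iteration 1: z = 2, result = [2]
After iteration 2: z = 12, result = [2, 12]
After iteration 3: z = 11, result = [2, 12]
After iteration 4: z = 13, result = [2, 12]
After iteration 5: z = 4, result = [2, 12, 4]
After iteration 6: z = 11, result = [2, 12, 4]
Loop ends.
len(result) = 3

Final answer: 3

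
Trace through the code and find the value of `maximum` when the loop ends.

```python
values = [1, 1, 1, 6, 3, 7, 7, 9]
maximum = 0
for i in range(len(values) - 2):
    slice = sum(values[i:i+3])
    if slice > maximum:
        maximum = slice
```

Let's trace through this code step by step.

Initialize: values = [1, 1, 1, 6, 3, 7, 7, 9]
Initialize: maximum = 0
Entering loop: for i in range(len(values) - 2):
After iteration 1: i = 0, maximum = 3, slice = 3
After iteration 2: i = 1, maximum = 8, slice = 8
After iteration 3: i = 2, maximum = 10, slice = 10
After iteration 4: i = 3, maximum = 16, slice = 16
After iteration 5: i = 4, maximum = 17, slice = 17
After iteration 6: i = 5, maximum = 23, slice = 23
Loop ends.

Final answer: 23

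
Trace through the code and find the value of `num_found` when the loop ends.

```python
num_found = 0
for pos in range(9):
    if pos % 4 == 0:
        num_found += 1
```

Let's trace through this code step by step.

Initialize: num_found = 0
Entering loop: for pos in range(9):
After iteration 1: pos = 0, num_found = 1
After iteration 2: pos = 1, num_found = 1
After iteration 3: pos = 2, num_found = 1
After iteration 4: pos = 3, num_found = 1
After iteration 5: pos = 4, num_found = 2
After iteration 6: pos = 5, num_found = 2
After iteration 7: pos = 6, num_found = 2
After iteration 8: pos = 7, num_found = 2
After iteration 9: pos = 8, num_found = 3
Loop ends.

Final answer: 3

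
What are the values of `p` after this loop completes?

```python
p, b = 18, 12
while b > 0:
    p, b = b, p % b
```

Let's trace through this code step by step.

Initialize: p = 18
Initialize: b = 12
Entering loop: while b > 0:
After iteration 1: p = 12, b = 6
After iteration 2: p = 6, b = 0
Loop ends.

Final answer: 6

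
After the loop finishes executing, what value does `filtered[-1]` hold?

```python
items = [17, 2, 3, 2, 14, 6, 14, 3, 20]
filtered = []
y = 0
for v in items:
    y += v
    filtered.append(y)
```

Let's trace through this code step by step.

Initialize: items = [17, 2, 3, 2, 14, 6, 14, 3, 20]
Initialize: filtered = []
Initialize: y = 0
Entering loop: for v in items:
After iteration 1: v = 17, filtered = [17], y = 17
After iteration 2: v = 2, filtered = [17, 19], y = 19
After iteration 3: v = 3, filtered = [17, 19, 22], y = 22
After iteration 4: v = 2, filtered = [17, 19, 22, 24], y = 24
After iteration 5: v = 14, filtered = [17, 19, 22, 24, 38], y = 38
After iteration 6: v = 6, filtered = [17, 19, 22, 24, 38, 44], y = 44
After iteration 7: v = 14, filtered = [17, 19, 22, 24, 38, 44, 58], y = 58
After iteration 8: v = 3, filtered = [17, 19, 22, 24, 38, 44, 58, 61], y = 61
After iteration 9: v = 20, filtered = [17, 19, 22, 24, 38, 44, 58, 61, 81], y = 81
Loop ends.
filtered[-1] = 81

Final answer: 81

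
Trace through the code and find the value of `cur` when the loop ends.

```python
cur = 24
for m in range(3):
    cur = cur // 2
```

Let's trace through this code step by step.

Initialize: cur = 24
Entering loop: for m in range(3):
After iteration 1: m = 0, cur = 12
After iteration 2: m = 1, cur = 6
After iteration 3: m = 2, cur = 3
Loop ends.

Final answer: 3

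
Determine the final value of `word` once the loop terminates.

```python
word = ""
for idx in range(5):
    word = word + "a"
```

Let's trace through this code step by step.

Initialize: word = ''
Entering loop: for idx in range(5):
After iteration 1: idx = 0, word = 'a'
After iteration 2: idx = 1, word = 'aa'
After iteration 3: idx = 2, word = 'aaa'
After iteration 4: idx = 3, word = 'aaaa'
After iteration 5: idx = 4, word = 'aaaaa'
Loop ends.

Final answer: 'aaaaa'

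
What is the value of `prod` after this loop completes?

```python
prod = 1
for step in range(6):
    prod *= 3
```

Let's trace through this code step by step.

Initialize: prod = 1
Entering loop: for step in range(6):
After iteration 1: step = 0, prod = 3
After iteration 2: step = 1, prod = 9
After iteration 3: step = 2, prod = 27
After iteration 4: step = 3, prod = 81
After iteration 5: step = 4, prod = 243
After iteration 6: step = 5, prod = 729
Loop ends.

Final answer: 729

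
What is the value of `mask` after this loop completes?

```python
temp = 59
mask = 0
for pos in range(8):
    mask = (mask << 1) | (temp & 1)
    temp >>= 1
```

Let's trace through this code step by step.

Initialize: temp = 59
Initialize: mask = 0
Entering loop: for pos in range(8):
After iteration 1: pos = 0, temp = 29, mask = 1
After iteration 2: pos = 1, temp = 14, mask = 3
After iteration 3: pos = 2, temp = 7, mask = 6
After iteration 4: pos = 3, temp = 3, mask = 13
After iteration 5: pos = 4, temp = 1, mask = 27
After iteration 6: pos = 5, temp = 0, mask = 55
After iteration 7: pos = 6, temp = 0, mask = 110
After iteration 8: pos = 7, temp = 0, mask = 220
Loop ends.

Final answer: 220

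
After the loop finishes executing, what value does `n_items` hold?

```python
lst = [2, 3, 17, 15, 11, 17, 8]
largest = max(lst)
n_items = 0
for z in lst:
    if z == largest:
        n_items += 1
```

Let's trace through this code step by step.

Initialize: lst = [2, 3, 17, 15, 11, 17, 8]
Initialize: largest = 17
Initialize: n_items = 0
Entering loop: for z in lst:
After iteration 1: z = 2, n_items = 0
After iteration 2: z = 3, n_items = 0
After iteration 3: z = 17, n_items = 1
After iteration 4: z = 15, n_items = 1
After iteration 5: z = 11, n_items = 1
After iteration 6: z = 17, n_items = 2
After iteration 7: z = 8, n_items = 2
Loop ends.

Final answer: 2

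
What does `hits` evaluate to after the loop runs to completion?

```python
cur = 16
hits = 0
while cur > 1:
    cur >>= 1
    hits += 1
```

Let's trace through this code step by step.

Initialize: cur = 16
Initialize: hits = 0
Entering loop: while cur > 1:
After iteration 1: cur = 8, hits = 1
After iteration 2: cur = 4, hits = 2
After iteration 3: cur = 2, hits = 3
After iteration 4: cur = 1, hits = 4
Loop ends.

Final answer: 4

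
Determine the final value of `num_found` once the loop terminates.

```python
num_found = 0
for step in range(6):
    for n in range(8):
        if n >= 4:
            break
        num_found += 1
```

Let's trace through this code step by step.

Initialize: num_found = 0
Entering loop: for step in range(6):
After iteration 1: step = 0, num_found = 4
After iteration 2: step = 1, num_found = 8
After iteration 3: step = 2, num_found = 12
After iteration 4: step = 3, num_found = 16
After iteration 5: step = 4, num_found = 20
After iteration 6: step = 5, num_found = 24
Loop ends.

Final answer: 24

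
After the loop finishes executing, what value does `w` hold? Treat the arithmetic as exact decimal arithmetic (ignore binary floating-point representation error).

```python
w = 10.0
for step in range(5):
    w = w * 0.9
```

Let's trace through this code step by step.

Initialize: w = 10.0
Entering loop: for step in range(5):
After iteration 1: step = 0, w = 9.0
After iteration 2: step = 1, w = 8.1
After iteration 3: step = 2, w = 7.29
After iteration 4: step = 3, w = 6.561
After iteration 5: step = 4, w = 5.9049
Loop ends.

Final answer: 5.9049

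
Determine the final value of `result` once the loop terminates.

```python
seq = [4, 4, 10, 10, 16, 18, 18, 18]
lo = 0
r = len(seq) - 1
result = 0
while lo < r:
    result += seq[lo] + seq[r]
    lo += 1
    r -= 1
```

Let's trace through this code step by step.

Initialize: seq = [4, 4, 10, 10, 16, 18, 18, 18]
Initialize: lo = 0
Initialize: r = 7
Initialize: result = 0
Entering loop: while lo < r:
After iteration 1: lo = 1, r = 6, result = 22
After iteration 2: lo = 2, r = 5, result = 44
After iteration 3: lo = 3, r = 4, result = 72
After iteration 4: lo = 4, r = 3, result = 98
Loop ends.

Final answer: 98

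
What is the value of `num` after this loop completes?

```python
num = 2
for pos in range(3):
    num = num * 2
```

Let's trace through this code step by step.

Initialize: num = 2
Entering loop: for pos in range(3):
After iteration 1: pos = 0, num = 4
After iteration 2: pos = 1, num = 8
After iteration 3: pos = 2, num = 16
Loop ends.

Final answer: 16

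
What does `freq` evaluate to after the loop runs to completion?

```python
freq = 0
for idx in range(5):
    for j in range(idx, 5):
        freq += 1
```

Let's trace through this code step by step.

Initialize: freq = 0
Entering loop: for idx in range(5):
After iteration 1: idx = 0, freq = 5
After iteration 2: idx = 1, freq = 9
After iteration 3: idx = 2, freq = 12
After iteration 4: idx = 3, freq = 14
After iteration 5: idx = 4, freq = 15
Loop ends.

Final answer: 15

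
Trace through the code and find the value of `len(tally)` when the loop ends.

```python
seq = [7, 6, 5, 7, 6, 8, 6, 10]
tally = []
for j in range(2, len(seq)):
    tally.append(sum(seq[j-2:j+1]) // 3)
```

Let's trace through this code step by step.

Initialize: seq = [7, 6, 5, 7, 6, 8, 6, 10]
Initialize: tally = []
Entering loop: for j in range(2, len(seq)):
After iteration 1: j = 2, tally = [6]
After iteration 2: j = 3, tally = [6, 6]
After iteration 3: j = 4, tally = [6, 6, 6]
After iteration 4: j = 5, tally = [6, 6, 6, 7]
After iteration 5: j = 6, tally = [6, 6, 6, 7, 6]
After iteration 6: j = 7, tally = [6, 6, 6, 7, 6, 8]
Loop ends.
len(tally) = 6

Final answer: 6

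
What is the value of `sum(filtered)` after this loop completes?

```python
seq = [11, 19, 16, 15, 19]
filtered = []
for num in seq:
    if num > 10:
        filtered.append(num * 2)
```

Let's trace through this code step by step.

Initialize: seq = [11, 19, 16, 15, 19]
Initialize: filtered = []
Entering loop: for num in seq:
After iteration 1: num = 11, filtered = [22]
After iteration 2: num = 19, filtered = [22, 38]
After iteration 3: num = 16, filtered = [22, 38, 32]
After iteration 4: num = 15, filtered = [22, 38, 32, 30]
After iteration 5: num = 19, filtered = [22, 38, 32, 30, 38]
Loop ends.
sum(filtered) = 160

Final answer: 160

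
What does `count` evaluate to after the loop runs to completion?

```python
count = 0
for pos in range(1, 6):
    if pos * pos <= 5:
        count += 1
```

Let's trace through this code step by step.

Initialize: count = 0
Entering loop: for pos in range(1, 6):
After iteration 1: pos = 1, count = 1
After iteration 2: pos = 2, count = 2
After iteration 3: pos = 3, count = 2
After iteration 4: pos = 4, count = 2
After iteration 5: pos = 5, count = 2
Loop ends.

Final answer: 2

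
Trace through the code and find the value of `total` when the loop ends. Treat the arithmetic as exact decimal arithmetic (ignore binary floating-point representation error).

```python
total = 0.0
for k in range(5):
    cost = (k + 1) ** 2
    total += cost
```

Let's trace through this code step by step.

Initialize: total = 0.0
Entering loop: for k in range(5):
After iteration 1: k = 0, total = 1.0, cost = 1
After iteration 2: k = 1, total = 5.0, cost = 4
After iteration 3: k = 2, total = 14.0, cost = 9
After iteration 4: k = 3, total = 30.0, cost = 16
After iteration 5: k = 4, total = 55.0, cost = 25
Loop ends.

Final answer: 55.0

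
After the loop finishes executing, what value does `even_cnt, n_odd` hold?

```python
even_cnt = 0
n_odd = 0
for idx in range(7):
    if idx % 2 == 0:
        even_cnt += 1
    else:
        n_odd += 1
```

Let's trace through this code step by step.

Initialize: even_cnt = 0
Initialize: n_odd = 0
Entering loop: for idx in range(7):
After iteration 1: idx = 0, even_cnt = 1, n_odd = 0
After iteration 2: idx = 1, even_cnt = 1, n_odd = 1
After iteration 3: idx = 2, even_cnt = 2, n_odd = 1
After iteration 4: idx = 3, even_cnt = 2, n_odd = 2
After iteration 5: idx = 4, even_cnt = 3, n_odd = 2
After iteration 6: idx = 5, even_cnt = 3, n_odd = 3
After iteration 7: idx = 6, even_cnt = 4, n_odd = 3
Loop ends.

Final answer: 4, 3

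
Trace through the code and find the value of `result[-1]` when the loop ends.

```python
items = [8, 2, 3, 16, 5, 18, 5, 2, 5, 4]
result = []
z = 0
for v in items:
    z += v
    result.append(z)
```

Let's trace through this code step by step.

Initialize: items = [8, 2, 3, 16, 5, 18, 5, 2, 5, 4]
Initialize: result = []
Initialize: z = 0
Entering loop: for v in items:
After iteration 1: v = 8, result = [8], z = 8
After iteration 2: v = 2, result = [8, 10], z = 10
After iteration 3: v = 3, result = [8, 10, 13], z = 13
After iteration 4: v = 16, result = [8, 10, 13, 29], z = 29
After iteration 5: v = 5, result = [8, 10, 13, 29, 34], z = 34
After iteration 6: v = 18, result = [8, 10, 13, 29, 34, 52], z = 52
After iteration 7: v = 5, result = [8, 10, 13, 29, 34, 52, 57], z = 57
After iteration 8: v = 2, result = [8, 10, 13, 29, 34, 52, 57, 59], z = 59
After iteration 9: v = 5, result = [8, 10, 13, 29, 34, 52, 57, 59, 64], z = 64
After iteration 10: v = 4, result = [8, 10, 13, 29, 34, 52, 57, 59, 64, 68], z = 68
Loop ends.
result[-1] = 68

Final answer: 68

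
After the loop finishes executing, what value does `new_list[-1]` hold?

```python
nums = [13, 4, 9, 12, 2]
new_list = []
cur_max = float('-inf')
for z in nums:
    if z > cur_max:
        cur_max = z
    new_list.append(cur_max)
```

Let's trace through this code step by step.

Initialize: nums = [13, 4, 9, 12, 2]
Initialize: new_list = []
Initialize: cur_max = -inf
Entering loop: for z in nums:
After iteration 1: z = 13, new_list = [13], cur_max = 13
After iteration 2: z = 4, new_list = [13, 13], cur_max = 13
After iteration 3: z = 9, new_list = [13, 13, 13], cur_max = 13
After iteration 4: z = 12, new_list = [13, 13, 13, 13], cur_max = 13
After iteration 5: z = 2, new_list = [13, 13, 13, 13, 13], cur_max = 13
Loop ends.
new_list[-1] = 13

Final answer: 13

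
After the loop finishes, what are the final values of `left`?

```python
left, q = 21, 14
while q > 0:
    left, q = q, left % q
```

Let's trace through this code step by step.

Initialize: left = 21
Initialize: q = 14
Entering loop: while q > 0:
After iteration 1: left = 14, q = 7
After iteration 2: left = 7, q = 0
Loop ends.

Final answer: 7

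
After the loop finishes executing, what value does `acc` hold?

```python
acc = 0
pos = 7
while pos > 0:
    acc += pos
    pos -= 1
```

Let's trace through this code step by step.

Initialize: acc = 0
Initialize: pos = 7
Entering loop: while pos > 0:
After iteration 1: acc = 7, pos = 6
After iteration 2: acc = 13, pos = 5
After iteration 3: acc = 18, pos = 4
After iteration 4: acc = 22, pos = 3
After iteration 5: acc = 25, pos = 2
After iteration 6: acc = 27, pos = 1
After iteration 7: acc = 28, pos = 0
Loop ends.

Final answer: 28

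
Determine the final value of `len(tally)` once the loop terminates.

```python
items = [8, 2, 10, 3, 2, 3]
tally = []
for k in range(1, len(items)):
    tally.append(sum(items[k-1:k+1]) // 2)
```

Let's trace through this code step by step.

Initialize: items = [8, 2, 10, 3, 2, 3]
Initialize: tally = []
Entering loop: for k in range(1, len(items)):
After iteration 1: k = 1, tally = [5]
After iteration 2: k = 2, tally = [5, 6]
After iteration 3: k = 3, tally = [5, 6, 6]
After iteration 4: k = 4, tally = [5, 6, 6, 2]
After iteration 5: k = 5, tally = [5, 6, 6, 2, 2]
Loop ends.
len(tally) = 5

Final answer: 5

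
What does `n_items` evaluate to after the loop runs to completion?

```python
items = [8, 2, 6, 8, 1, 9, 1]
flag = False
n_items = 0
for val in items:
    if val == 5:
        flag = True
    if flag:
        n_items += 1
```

Let's trace through this code step by step.

Initialize: items = [8, 2, 6, 8, 1, 9, 1]
Initialize: flag = False
Initialize: n_items = 0
Entering loop: for val in items:
After iteration 1: val = 8, n_items = 0
After iteration 2: val = 2, n_items = 0
After iteration 3: val = 6, n_items = 0
After iteration 4: val = 8, n_items = 0
After iteration 5: val = 1, n_items = 0
After iteration 6: val = 9, n_items = 0
After iteration 7: val = 1, n_items = 0
Loop ends.

Final answer: 0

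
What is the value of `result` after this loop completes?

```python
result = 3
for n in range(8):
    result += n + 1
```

Let's trace through this code step by step.

Initialize: result = 3
Entering loop: for n in range(8):
After iteration 1: n = 0, result = 4
After iteration 2: n = 1, result = 6
After iteration 3: n = 2, result = 9
After iteration 4: n = 3, result = 13
After iteration 5: n = 4, result = 18
After iteration 6: n = 5, result = 24
After iteration 7: n = 6, result = 31
After iteration 8: n = 7, result = 39
Loop ends.

Final answer: 39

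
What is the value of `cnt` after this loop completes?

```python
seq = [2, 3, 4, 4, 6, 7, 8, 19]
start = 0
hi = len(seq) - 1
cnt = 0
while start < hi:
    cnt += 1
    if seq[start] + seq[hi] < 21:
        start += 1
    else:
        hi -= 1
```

Let's trace through this code step by step.

Initialize: seq = [2, 3, 4, 4, 6, 7, 8, 19]
Initialize: start = 0
Initialize: hi = 7
Initialize: cnt = 0
Entering loop: while start < hi:
After iteration 1: start = 0, hi = 6, cnt = 1
After iteration 2: start = 1, hi = 6, cnt = 2
After iteration 3: start = 2, hi = 6, cnt = 3
After iteration 4: start = 3, hi = 6, cnt = 4
After iteration 5: start = 4, hi = 6, cnt = 5
After iteration 6: start = 5, hi = 6, cnt = 6
After iteration 7: start = 6, hi = 6, cnt = 7
Loop ends.

Final answer: 7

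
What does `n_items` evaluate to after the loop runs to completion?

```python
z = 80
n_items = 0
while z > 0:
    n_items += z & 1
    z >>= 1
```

Let's trace through this code step by step.

Initialize: z = 80
Initialize: n_items = 0
Entering loop: while z > 0:
After iteration 1: z = 40, n_items = 0
After iteration 2: z = 20, n_items = 0
After iteration 3: z = 10, n_items = 0
After iteration 4: z = 5, n_items = 0
After iteration 5: z = 2, n_items = 1
After iteration 6: z = 1, n_items = 1
After iteration 7: z = 0, n_items = 2
Loop ends.

Final answer: 2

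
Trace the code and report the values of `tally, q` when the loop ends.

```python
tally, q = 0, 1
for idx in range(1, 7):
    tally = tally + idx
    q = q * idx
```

Let's trace through this code step by step.

Initialize: tally = 0
Initialize: q = 1
Entering loop: for idx in range(1, 7):
After iteration 1: idx = 1, tally = 1, q = 1
After iteration 2: idx = 2, tally = 3, q = 2
After iteration 3: idx = 3, tally = 6, q = 6
After iteration 4: idx = 4, tally = 10, q = 24
After iteration 5: idx = 5, tally = 15, q = 120
After iteration 6: idx = 6, tally = 21, q = 720
Loop ends.

Final answer: 21, 720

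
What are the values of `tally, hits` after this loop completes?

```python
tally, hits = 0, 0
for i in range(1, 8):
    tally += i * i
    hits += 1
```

Let's trace through this code step by step.

Initialize: tally = 0
Initialize: hits = 0
Entering loop: for i in range(1, 8):
After iteration 1: i = 1, tally = 1, hits = 1
After iteration 2: i = 2, tally = 5, hits = 2
After iteration 3: i = 3, tally = 14, hits = 3
After iteration 4: i = 4, tally = 30, hits = 4
After iteration 5: i = 5, tally = 55, hits = 5
After iteration 6: i = 6, tally = 91, hits = 6
After iteration 7: i = 7, tally = 140, hits = 7
Loop ends.

Final answer: 140, 7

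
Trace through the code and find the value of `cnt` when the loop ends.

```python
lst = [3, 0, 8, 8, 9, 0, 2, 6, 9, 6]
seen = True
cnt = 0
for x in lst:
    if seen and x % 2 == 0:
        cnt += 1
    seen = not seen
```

Let's trace through this code step by step.

Initialize: lst = [3, 0, 8, 8, 9, 0, 2, 6, 9, 6]
Initialize: seen = True
Initialize: cnt = 0
Entering loop: for x in lst:
After iteration 1: x = 3, seen = False, cnt = 0
After iteration 2: x = 0, seen = True, cnt = 0
After iteration 3: x = 8, seen = False, cnt = 1
After iteration 4: x = 8, seen = True, cnt = 1
After iteration 5: x = 9, seen = False, cnt = 1
After iteration 6: x = 0, seen = True, cnt = 1
After iteration 7: x = 2, seen = False, cnt = 2
After iteration 8: x = 6, seen = True, cnt = 2
After iteration 9: x = 9, seen = False, cnt = 2
After iteration 10: x = 6, seen = True, cnt = 2
Loop ends.

Final answer: 2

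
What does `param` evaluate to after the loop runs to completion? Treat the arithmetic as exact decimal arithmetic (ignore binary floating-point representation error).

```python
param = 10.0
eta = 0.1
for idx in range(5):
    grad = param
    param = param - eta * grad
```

Let's trace through this code step by step.

Initialize: param = 10.0
Initialize: eta = 0.1
Entering loop: for idx in range(5):
After iteration 1: idx = 0, param = 9.0, grad = 10.0
After iteration 2: idx = 1, param = 8.1, grad = 9.0
After iteration 3: idx = 2, param = 7.29, grad = 8.1
After iteration 4: idx = 3, param = 6.561, grad = 7.29
After iteration 5: idx = 4, param = 5.9049, grad = 6.561
Loop ends.

Final answer: 5.9049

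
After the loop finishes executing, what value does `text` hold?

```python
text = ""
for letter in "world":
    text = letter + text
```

Let's trace through this code step by step.

Initialize: text = ''
Entering loop: for letter in "world":
After iteration 1: letter = 'w', text = 'w'
After iteration 2: letter = 'o', text = 'ow'
After iteration 3: letter = 'r', text = 'row'
After iteration 4: letter = 'l', text = 'lrow'
After iteration 5: letter = 'd', text = 'dlrow'
Loop ends.

Final answer: 'dlrow'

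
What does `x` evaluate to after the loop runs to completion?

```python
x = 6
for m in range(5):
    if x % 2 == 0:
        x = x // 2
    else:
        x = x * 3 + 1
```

Let's trace through this code step by step.

Initialize: x = 6
Entering loop: for m in range(5):
After iteration 1: m = 0, x = 3
After iteration 2: m = 1, x = 10
After iteration 3: m = 2, x = 5
After iteration 4: m = 3, x = 16
After iteration 5: m = 4, x = 8
Loop ends.

Final answer: 8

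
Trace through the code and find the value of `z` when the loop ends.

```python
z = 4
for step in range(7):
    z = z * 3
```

Let's trace through this code step by step.

Initialize: z = 4
Entering loop: for step in range(7):
After iteration 1: step = 0, z = 12
After iteration 2: step = 1, z = 36
After iteration 3: step = 2, z = 108
After iteration 4: step = 3, z = 324
After iteration 5: step = 4, z = 972
After iteration 6: step = 5, z = 2916
After iteration 7: step = 6, z = 8748
Loop ends.

Final answer: 8748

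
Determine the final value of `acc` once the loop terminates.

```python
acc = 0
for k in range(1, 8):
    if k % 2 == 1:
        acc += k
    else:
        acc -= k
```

Let's trace through this code step by step.

Initialize: acc = 0
Entering loop: for k in range(1, 8):
After iteration 1: k = 1, acc = 1
After iteration 2: k = 2, acc = -1
After iteration 3: k = 3, acc = 2
After iteration 4: k = 4, acc = -2
After iteration 5: k = 5, acc = 3
After iteration 6: k = 6, acc = -3
After iteration 7: k = 7, acc = 4
Loop ends.

Final answer: 4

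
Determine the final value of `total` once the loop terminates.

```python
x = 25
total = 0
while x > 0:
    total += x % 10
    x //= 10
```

Let's trace through this code step by step.

Initialize: x = 25
Initialize: total = 0
Entering loop: while x > 0:
After iteration 1: x = 2, total = 5
After iteration 2: x = 0, total = 7
Loop ends.

Final answer: 7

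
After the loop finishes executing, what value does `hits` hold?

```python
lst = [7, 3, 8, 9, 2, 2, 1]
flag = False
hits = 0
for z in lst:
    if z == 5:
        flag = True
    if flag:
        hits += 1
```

Let's trace through this code step by step.

Initialize: lst = [7, 3, 8, 9, 2, 2, 1]
Initialize: flag = False
Initialize: hits = 0
Entering loop: for z in lst:
After iteration 1: z = 7, hits = 0
After iteration 2: z = 3, hits = 0
After iteration 3: z = 8, hits = 0
After iteration 4: z = 9, hits = 0
After iteration 5: z = 2, hits = 0
After iteration 6: z = 2, hits = 0
After iteration 7: z = 1, hits = 0
Loop ends.

Final answer: 0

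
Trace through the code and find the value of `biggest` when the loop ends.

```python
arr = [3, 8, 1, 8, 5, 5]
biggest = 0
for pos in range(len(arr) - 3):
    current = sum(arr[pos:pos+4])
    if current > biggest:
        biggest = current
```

Let's trace through this code step by step.

Initialize: arr = [3, 8, 1, 8, 5, 5]
Initialize: biggest = 0
Entering loop: for pos in range(len(arr) - 3):
After iteration 1: pos = 0, biggest = 20, current = 20
After iteration 2: pos = 1, biggest = 22, current = 22
After iteration 3: pos = 2, biggest = 22, current = 19
Loop ends.

Final answer: 22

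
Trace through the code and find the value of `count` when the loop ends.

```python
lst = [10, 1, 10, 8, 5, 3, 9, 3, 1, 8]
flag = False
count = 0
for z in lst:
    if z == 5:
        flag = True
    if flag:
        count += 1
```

Let's trace through this code step by step.

Initialize: lst = [10, 1, 10, 8, 5, 3, 9, 3, 1, 8]
Initialize: flag = False
Initialize: count = 0
Entering loop: for z in lst:
After iteration 1: z = 10, flag = False, count = 0
After iteration 2: z = 1, flag = False, count = 0
After iteration 3: z = 10, flag = False, count = 0
After iteration 4: z = 8, flag = False, count = 0
After iteration 5: z = 5, flag = True, count = 1
After iteration 6: z = 3, flag = True, count = 2
After iteration 7: z = 9, flag = True, count = 3
After iteration 8: z = 3, flag = True, count = 4
After iteration 9: z = 1, flag = True, count = 5
After iteration 10: z = 8, flag = True, count = 6
Loop ends.

Final answer: 6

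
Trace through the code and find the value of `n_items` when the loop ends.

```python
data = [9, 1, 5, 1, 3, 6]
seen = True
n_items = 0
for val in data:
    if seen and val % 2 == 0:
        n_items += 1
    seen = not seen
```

Let's trace through this code step by step.

Initialize: data = [9, 1, 5, 1, 3, 6]
Initialize: seen = True
Initialize: n_items = 0
Entering loop: for val in data:
After iteration 1: val = 9, seen = False, n_items = 0
After iteration 2: val = 1, seen = True, n_items = 0
After iteration 3: val = 5, seen = False, n_items = 0
After iteration 4: val = 1, seen = True, n_items = 0
After iteration 5: val = 3, seen = False, n_items = 0
After iteration 6: val = 6, seen = True, n_items = 0
Loop ends.

Final answer: 0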